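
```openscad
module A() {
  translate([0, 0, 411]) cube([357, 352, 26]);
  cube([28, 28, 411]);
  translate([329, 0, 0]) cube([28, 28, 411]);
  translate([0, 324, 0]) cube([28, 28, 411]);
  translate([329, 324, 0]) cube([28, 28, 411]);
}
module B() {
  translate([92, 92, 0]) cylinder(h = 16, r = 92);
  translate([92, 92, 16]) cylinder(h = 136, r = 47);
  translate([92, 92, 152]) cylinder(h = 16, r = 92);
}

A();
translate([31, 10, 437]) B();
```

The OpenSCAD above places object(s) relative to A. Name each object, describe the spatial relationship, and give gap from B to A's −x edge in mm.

The spool's min-x is at 31; the stool's min-x is 0; gap = 31 mm.

A is a stool. B is a spool. The spool is on top of the stool. The gap from the spool to the stool's −x edge is 31 mm.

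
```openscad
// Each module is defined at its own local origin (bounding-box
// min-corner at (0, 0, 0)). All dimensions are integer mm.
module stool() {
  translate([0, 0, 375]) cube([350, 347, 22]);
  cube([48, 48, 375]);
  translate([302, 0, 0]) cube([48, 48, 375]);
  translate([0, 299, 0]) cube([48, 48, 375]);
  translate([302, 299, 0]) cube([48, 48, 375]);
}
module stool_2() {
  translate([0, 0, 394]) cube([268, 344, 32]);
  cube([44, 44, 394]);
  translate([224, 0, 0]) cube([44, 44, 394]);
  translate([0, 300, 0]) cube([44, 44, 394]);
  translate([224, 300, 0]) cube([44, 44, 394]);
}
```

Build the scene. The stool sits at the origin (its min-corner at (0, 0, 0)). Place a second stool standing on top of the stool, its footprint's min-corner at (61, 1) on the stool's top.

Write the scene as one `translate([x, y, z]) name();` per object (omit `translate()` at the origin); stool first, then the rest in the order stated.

stool();
translate([61, 1, 397]) stool_2();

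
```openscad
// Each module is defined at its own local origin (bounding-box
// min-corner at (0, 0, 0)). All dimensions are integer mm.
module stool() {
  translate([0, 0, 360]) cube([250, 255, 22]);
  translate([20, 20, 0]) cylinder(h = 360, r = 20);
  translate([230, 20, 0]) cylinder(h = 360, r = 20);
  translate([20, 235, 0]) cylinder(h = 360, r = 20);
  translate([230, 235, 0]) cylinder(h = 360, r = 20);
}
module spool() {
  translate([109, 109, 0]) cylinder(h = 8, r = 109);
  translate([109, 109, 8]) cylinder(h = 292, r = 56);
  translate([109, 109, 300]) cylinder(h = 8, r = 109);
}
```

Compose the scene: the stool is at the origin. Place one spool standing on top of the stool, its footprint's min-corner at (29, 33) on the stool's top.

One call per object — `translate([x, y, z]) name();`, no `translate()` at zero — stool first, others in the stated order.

stool();
translate([29, 33, 382]) spool();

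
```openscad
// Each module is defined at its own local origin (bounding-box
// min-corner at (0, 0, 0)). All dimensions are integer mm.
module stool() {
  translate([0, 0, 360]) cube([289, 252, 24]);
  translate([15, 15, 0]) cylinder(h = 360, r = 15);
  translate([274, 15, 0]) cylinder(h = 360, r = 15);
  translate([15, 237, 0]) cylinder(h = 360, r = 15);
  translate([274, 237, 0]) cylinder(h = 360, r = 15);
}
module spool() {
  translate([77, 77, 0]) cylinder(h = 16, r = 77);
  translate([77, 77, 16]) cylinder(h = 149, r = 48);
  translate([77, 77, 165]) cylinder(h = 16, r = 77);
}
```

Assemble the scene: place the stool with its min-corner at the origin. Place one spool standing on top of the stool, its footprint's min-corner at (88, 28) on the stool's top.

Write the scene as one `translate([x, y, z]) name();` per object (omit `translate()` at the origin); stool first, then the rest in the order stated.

stool();
translate([88, 28, 384]) spool();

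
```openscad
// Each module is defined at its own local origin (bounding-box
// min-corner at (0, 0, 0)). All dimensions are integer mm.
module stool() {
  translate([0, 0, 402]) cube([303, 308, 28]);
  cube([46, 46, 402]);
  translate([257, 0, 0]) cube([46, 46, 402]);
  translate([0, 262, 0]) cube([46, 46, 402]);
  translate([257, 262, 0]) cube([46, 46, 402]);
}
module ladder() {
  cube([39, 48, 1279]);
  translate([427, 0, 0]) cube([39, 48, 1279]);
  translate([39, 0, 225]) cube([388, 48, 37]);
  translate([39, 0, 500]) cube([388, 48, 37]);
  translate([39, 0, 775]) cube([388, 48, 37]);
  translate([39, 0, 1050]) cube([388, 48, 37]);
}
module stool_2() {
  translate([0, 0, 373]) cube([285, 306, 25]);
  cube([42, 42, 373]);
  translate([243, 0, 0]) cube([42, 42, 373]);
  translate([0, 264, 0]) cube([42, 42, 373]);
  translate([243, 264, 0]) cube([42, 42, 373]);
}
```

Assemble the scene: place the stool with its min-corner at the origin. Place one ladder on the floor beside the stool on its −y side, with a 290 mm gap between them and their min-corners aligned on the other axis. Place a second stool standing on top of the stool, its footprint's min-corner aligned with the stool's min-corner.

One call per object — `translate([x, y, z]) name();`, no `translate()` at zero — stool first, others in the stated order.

stool();
translate([0, -338, 0]) ladder();
translate([0, 0, 430]) stool_2();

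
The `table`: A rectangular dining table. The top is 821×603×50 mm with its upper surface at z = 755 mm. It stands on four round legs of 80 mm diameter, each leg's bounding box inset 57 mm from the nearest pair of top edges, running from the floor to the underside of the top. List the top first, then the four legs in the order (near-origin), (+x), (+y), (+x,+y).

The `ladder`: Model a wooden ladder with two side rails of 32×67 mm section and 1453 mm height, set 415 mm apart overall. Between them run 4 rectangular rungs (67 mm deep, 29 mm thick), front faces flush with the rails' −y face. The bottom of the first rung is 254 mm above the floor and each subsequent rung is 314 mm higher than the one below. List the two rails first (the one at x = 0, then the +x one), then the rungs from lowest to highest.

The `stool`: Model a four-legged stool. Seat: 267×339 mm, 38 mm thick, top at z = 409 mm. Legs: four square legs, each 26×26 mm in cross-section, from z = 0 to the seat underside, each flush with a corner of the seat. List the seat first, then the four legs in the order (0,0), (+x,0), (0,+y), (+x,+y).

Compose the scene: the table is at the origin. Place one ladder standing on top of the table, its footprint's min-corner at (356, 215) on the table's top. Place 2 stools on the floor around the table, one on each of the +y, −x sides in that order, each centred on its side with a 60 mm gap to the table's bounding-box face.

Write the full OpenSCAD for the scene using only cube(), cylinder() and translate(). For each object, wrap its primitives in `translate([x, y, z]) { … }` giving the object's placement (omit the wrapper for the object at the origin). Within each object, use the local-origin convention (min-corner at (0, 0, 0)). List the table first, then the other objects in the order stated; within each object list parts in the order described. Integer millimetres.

translate([0, 0, 705]) cube([821, 603, 50]);
translate([97, 97, 0]) cylinder(h = 705, r = 40);
translate([724, 97, 0]) cylinder(h = 705, r = 40);
translate([97, 506, 0]) cylinder(h = 705, r = 40);
translate([724, 506, 0]) cylinder(h = 705, r = 40);
translate([356, 215, 755]) {
  cube([32, 67, 1453]);
  translate([383, 0, 0]) cube([32, 67, 1453]);
  translate([32, 0, 254]) cube([351, 67, 29]);
  translate([32, 0, 568]) cube([351, 67, 29]);
  translate([32, 0, 882]) cube([351, 67, 29]);
  translate([32, 0, 1196]) cube([351, 67, 29]);
}
translate([277, 663, 0]) {
  translate([0, 0, 371]) cube([267, 339, 38]);
  cube([26, 26, 371]);
  translate([241, 0, 0]) cube([26, 26, 371]);
  translate([0, 313, 0]) cube([26, 26, 371]);
  translate([241, 313, 0]) cube([26, 26, 371]);
}
translate([-327, 132, 0]) {
  translate([0, 0, 371]) cube([267, 339, 38]);
  cube([26, 26, 371]);
  translate([241, 0, 0]) cube([26, 26, 371]);
  translate([0, 313, 0]) cube([26, 26, 371]);
  translate([241, 313, 0]) cube([26, 26, 371]);
}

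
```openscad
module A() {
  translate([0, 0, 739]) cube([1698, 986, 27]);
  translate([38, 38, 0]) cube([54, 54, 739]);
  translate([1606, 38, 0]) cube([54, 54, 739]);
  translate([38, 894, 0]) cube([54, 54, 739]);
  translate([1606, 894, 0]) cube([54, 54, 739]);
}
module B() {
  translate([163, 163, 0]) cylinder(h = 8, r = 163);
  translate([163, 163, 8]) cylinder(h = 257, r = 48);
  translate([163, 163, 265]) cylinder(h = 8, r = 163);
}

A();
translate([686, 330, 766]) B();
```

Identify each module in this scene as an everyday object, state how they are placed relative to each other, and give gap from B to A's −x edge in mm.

A is a table. B is a spool. The spool is on top of the table, centred. The gap from the spool to the table's −x edge is 686 mm.

The spool's min-x is at 686; the table's min-x is 0; gap = 686 mm.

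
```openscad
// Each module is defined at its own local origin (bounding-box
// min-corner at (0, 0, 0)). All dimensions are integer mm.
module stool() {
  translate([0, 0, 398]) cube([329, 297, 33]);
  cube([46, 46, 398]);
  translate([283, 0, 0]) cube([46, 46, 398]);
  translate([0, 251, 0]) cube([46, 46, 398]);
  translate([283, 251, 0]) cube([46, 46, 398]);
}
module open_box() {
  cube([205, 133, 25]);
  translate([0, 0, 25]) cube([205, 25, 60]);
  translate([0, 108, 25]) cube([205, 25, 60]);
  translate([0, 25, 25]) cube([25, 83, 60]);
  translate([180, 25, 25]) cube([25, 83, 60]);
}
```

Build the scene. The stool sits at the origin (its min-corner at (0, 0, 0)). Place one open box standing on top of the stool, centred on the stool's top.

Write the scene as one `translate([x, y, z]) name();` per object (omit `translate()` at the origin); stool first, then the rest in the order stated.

stool();
translate([62, 82, 431]) open_box();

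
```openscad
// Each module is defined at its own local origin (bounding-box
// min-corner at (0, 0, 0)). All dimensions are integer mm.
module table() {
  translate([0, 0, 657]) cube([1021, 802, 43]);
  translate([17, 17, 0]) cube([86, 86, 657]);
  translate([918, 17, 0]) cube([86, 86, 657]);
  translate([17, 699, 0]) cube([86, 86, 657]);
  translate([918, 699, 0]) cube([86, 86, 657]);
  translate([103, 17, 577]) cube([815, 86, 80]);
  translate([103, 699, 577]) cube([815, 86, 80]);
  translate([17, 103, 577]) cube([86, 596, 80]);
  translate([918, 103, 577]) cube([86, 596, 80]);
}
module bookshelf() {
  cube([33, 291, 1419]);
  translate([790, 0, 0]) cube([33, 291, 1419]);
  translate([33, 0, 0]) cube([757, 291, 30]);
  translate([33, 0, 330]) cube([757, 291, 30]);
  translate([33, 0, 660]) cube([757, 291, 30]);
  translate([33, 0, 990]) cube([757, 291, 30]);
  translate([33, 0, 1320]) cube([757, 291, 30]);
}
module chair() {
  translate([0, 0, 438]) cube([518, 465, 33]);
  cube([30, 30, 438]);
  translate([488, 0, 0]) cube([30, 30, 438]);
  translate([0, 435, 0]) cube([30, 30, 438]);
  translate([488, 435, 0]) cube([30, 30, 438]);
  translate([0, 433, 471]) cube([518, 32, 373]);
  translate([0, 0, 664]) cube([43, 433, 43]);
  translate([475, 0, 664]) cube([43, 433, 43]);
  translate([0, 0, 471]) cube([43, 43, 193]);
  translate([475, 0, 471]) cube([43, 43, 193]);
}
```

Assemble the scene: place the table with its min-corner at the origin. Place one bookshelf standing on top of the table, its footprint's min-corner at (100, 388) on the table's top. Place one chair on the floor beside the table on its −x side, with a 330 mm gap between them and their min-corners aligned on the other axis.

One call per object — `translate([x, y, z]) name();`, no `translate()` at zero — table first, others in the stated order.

table();
translate([100, 388, 700]) bookshelf();
translate([-848, 0, 0]) chair();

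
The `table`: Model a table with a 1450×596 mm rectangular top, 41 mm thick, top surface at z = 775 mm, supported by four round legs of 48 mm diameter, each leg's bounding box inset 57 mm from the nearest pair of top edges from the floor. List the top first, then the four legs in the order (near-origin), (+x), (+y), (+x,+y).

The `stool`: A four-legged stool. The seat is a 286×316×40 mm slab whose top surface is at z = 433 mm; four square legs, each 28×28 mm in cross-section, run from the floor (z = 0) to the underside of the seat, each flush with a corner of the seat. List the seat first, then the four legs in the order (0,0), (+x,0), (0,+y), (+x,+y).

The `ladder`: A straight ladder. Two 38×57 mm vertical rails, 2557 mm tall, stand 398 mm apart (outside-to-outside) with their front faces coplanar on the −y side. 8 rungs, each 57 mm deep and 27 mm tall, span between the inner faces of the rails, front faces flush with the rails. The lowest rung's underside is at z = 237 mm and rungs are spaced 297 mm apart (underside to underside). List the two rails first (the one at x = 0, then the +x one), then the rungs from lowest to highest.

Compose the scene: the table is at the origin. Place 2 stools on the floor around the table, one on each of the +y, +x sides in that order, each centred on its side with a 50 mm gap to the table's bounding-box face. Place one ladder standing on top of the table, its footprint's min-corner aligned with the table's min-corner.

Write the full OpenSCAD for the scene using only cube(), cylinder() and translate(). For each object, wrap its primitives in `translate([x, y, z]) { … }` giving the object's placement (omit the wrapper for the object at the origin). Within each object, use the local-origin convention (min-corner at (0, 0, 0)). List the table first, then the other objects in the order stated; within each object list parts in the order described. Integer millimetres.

translate([0, 0, 734]) cube([1450, 596, 41]);
translate([81, 81, 0]) cylinder(h = 734, r = 24);
translate([1369, 81, 0]) cylinder(h = 734, r = 24);
translate([81, 515, 0]) cylinder(h = 734, r = 24);
translate([1369, 515, 0]) cylinder(h = 734, r = 24);
translate([582, 646, 0]) {
  translate([0, 0, 393]) cube([286, 316, 40]);
  cube([28, 28, 393]);
  translate([258, 0, 0]) cube([28, 28, 393]);
  translate([0, 288, 0]) cube([28, 28, 393]);
  translate([258, 288, 0]) cube([28, 28, 393]);
}
translate([1500, 140, 0]) {
  translate([0, 0, 393]) cube([286, 316, 40]);
  cube([28, 28, 393]);
  translate([258, 0, 0]) cube([28, 28, 393]);
  translate([0, 288, 0]) cube([28, 28, 393]);
  translate([258, 288, 0]) cube([28, 28, 393]);
}
translate([0, 0, 775]) {
  cube([38, 57, 2557]);
  translate([360, 0, 0]) cube([38, 57, 2557]);
  translate([38, 0, 237]) cube([322, 57, 27]);
  translate([38, 0, 534]) cube([322, 57, 27]);
  translate([38, 0, 831]) cube([322, 57, 27]);
  translate([38, 0, 1128]) cube([322, 57, 27]);
  translate([38, 0, 1425]) cube([322, 57, 27]);
  translate([38, 0, 1722]) cube([322, 57, 27]);
  translate([38, 0, 2019]) cube([322, 57, 27]);
  translate([38, 0, 2316]) cube([322, 57, 27]);
}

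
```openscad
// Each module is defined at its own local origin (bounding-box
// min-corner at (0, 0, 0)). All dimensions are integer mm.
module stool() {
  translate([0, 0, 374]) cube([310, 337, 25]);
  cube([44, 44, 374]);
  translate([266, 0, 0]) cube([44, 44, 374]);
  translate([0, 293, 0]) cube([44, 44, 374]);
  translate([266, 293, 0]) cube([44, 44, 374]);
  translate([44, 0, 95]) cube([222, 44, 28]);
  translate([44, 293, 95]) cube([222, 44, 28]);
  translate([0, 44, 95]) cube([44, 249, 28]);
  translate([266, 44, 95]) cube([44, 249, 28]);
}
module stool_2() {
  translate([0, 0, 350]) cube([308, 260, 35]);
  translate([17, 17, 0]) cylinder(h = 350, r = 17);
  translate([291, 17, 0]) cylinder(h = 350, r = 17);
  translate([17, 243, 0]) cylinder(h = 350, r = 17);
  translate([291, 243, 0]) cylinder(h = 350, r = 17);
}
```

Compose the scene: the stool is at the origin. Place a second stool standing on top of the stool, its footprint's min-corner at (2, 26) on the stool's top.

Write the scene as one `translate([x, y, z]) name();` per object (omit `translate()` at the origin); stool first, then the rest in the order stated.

stool();
translate([2, 26, 399]) stool_2();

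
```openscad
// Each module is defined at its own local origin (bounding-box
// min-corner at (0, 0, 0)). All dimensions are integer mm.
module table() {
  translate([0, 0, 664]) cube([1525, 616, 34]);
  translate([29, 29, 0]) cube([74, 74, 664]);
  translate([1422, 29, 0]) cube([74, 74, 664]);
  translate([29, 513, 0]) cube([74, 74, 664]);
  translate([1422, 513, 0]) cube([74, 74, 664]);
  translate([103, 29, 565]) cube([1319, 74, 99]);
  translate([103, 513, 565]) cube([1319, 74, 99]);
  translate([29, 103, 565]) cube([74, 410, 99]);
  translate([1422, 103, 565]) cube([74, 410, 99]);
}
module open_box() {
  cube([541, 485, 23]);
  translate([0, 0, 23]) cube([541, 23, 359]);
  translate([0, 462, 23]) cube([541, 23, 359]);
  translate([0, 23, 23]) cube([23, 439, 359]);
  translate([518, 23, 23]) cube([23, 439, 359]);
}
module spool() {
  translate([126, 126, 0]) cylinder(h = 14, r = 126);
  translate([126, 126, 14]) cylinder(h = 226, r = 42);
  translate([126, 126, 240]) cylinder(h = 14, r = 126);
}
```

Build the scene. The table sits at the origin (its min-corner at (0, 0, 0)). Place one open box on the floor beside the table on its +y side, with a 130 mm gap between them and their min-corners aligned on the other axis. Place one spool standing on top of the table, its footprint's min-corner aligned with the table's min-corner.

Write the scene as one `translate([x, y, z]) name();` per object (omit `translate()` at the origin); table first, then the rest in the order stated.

table();
translate([0, 746, 0]) open_box();
translate([0, 0, 698]) spool();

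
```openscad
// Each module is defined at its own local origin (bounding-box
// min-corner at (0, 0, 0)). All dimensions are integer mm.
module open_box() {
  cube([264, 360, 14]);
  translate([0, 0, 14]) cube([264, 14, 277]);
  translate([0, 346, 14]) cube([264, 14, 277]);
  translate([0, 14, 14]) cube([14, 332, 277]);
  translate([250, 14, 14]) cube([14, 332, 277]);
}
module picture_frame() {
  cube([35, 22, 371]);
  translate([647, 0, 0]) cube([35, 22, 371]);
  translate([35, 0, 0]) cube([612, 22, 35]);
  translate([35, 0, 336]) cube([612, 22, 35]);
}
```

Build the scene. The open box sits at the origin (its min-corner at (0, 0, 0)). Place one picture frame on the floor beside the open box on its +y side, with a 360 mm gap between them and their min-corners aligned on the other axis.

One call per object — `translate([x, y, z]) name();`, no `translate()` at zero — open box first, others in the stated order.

open_box();
translate([0, 720, 0]) picture_frame();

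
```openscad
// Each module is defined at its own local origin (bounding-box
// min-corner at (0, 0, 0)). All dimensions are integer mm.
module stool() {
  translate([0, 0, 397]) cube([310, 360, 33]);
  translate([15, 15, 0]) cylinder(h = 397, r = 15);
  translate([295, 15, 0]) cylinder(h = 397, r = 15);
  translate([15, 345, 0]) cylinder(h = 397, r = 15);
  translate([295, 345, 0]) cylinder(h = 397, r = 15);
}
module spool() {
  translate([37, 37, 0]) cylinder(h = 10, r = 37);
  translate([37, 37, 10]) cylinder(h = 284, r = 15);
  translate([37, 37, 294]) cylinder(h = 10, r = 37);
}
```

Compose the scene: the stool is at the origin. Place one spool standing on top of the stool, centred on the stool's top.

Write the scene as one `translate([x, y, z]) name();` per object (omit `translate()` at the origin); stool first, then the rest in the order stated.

stool();
translate([118, 143, 430]) spool();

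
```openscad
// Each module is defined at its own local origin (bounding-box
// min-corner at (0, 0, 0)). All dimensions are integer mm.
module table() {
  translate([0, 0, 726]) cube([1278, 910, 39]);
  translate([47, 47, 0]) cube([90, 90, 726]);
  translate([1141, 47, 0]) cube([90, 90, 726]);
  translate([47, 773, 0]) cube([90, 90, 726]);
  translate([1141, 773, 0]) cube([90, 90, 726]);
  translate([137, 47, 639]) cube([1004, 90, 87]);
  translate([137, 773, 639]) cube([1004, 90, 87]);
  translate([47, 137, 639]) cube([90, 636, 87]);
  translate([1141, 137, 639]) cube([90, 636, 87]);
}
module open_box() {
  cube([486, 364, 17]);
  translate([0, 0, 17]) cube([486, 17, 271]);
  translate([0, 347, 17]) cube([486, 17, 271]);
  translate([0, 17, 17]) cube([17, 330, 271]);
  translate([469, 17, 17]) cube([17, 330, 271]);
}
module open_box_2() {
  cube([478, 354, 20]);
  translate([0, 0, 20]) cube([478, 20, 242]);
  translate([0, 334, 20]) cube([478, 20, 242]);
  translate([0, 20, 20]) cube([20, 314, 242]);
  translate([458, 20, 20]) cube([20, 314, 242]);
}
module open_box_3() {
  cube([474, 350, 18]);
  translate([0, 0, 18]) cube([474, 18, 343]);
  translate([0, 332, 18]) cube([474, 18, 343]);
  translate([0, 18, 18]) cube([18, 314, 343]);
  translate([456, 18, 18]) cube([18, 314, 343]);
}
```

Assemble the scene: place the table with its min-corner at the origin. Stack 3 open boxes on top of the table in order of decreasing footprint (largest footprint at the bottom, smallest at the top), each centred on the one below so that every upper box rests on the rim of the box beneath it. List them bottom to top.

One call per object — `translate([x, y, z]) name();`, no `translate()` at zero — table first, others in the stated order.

table();
translate([396, 273, 765]) open_box();
translate([400, 278, 1053]) open_box_2();
translate([402, 280, 1315]) open_box_3();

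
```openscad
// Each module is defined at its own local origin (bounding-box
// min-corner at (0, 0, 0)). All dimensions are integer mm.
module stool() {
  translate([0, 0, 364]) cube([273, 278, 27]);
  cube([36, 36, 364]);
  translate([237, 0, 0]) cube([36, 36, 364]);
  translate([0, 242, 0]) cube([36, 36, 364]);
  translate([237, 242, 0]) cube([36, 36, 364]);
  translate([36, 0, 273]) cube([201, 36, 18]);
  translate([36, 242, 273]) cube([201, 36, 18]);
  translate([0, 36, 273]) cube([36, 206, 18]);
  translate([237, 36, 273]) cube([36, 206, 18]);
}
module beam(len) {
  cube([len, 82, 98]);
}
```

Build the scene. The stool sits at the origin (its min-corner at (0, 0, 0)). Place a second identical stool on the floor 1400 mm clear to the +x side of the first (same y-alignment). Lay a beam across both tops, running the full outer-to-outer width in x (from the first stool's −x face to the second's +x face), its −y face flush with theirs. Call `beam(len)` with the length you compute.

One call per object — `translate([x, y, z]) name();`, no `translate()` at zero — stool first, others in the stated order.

stool();
translate([1673, 0, 0]) stool();
translate([0, 0, 391]) beam(1946);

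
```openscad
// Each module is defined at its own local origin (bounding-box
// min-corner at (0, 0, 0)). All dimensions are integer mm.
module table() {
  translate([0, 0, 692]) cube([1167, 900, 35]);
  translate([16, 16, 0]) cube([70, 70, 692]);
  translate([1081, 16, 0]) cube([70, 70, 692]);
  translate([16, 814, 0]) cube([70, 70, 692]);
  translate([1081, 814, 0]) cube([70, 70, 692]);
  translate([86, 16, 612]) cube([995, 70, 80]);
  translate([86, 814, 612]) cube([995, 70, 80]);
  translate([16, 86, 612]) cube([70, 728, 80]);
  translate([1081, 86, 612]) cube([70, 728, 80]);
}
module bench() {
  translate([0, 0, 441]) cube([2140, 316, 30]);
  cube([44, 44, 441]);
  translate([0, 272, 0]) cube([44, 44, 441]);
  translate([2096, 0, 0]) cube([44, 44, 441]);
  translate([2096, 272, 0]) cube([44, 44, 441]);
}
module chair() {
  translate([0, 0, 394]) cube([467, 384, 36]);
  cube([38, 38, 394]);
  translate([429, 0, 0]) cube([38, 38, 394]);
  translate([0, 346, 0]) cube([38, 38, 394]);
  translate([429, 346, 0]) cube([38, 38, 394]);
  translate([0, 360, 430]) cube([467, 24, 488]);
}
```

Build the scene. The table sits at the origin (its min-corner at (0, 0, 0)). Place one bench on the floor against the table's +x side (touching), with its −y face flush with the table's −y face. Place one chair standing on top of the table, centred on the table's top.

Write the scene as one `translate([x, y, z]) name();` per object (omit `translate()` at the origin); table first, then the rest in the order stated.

table();
translate([1167, 0, 0]) bench();
translate([350, 258, 727]) chair();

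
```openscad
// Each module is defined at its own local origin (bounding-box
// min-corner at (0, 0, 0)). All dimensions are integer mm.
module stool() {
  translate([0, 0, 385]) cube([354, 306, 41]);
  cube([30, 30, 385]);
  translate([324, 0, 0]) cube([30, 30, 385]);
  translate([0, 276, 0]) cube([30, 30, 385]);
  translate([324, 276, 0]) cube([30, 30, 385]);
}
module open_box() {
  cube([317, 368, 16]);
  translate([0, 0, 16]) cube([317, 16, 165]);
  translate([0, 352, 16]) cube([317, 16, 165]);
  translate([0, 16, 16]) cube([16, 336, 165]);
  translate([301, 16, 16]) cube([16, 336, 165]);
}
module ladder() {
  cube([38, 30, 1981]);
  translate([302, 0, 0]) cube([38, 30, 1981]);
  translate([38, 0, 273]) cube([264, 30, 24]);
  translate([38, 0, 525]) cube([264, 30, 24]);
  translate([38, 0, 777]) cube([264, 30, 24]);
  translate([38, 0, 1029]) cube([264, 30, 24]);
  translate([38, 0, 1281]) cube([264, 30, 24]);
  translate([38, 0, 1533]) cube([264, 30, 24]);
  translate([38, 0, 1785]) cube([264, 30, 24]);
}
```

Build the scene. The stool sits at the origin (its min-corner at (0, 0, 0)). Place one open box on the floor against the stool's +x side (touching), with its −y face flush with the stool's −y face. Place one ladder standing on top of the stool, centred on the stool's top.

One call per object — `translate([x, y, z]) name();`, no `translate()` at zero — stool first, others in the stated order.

stool();
translate([354, 0, 0]) open_box();
translate([7, 138, 426]) ladder();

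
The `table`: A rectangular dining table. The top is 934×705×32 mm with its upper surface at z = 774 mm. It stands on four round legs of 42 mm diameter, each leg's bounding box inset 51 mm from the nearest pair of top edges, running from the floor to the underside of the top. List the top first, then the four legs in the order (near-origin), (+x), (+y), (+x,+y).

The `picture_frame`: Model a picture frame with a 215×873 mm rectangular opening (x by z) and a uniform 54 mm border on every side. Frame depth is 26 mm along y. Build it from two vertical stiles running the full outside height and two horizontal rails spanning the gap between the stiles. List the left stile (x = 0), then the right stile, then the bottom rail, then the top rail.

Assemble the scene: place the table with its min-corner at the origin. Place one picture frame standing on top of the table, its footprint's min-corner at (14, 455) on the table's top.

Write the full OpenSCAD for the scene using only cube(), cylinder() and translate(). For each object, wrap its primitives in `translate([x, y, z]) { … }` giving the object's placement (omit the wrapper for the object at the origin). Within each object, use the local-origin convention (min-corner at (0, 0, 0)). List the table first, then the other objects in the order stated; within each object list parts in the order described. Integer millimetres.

translate([0, 0, 742]) cube([934, 705, 32]);
translate([72, 72, 0]) cylinder(h = 742, r = 21);
translate([862, 72, 0]) cylinder(h = 742, r = 21);
translate([72, 633, 0]) cylinder(h = 742, r = 21);
translate([862, 633, 0]) cylinder(h = 742, r = 21);
translate([14, 455, 774]) {
  cube([54, 26, 981]);
  translate([269, 0, 0]) cube([54, 26, 981]);
  translate([54, 0, 0]) cube([215, 26, 54]);
  translate([54, 0, 927]) cube([215, 26, 54]);
}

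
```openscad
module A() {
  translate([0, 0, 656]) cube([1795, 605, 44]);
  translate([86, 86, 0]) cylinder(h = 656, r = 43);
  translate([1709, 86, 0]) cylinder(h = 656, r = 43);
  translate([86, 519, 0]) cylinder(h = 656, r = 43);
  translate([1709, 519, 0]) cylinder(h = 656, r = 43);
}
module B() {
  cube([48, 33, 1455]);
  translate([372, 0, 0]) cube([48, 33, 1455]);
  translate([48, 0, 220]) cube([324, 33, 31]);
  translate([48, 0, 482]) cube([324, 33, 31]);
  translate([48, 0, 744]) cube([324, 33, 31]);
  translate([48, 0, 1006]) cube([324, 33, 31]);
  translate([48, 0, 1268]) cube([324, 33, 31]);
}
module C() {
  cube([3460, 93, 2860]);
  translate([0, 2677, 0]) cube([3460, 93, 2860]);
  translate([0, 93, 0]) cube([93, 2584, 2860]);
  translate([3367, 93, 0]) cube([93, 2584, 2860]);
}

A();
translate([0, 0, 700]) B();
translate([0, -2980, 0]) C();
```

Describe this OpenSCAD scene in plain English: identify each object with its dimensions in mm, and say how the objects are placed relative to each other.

A is a table with a 1795×605 mm rectangular top, 44 mm thick, top surface at z = 700 mm, supported by four round legs of 86 mm diameter, each leg's bounding box inset 43 mm from the nearest pair of top edges, running from the floor.

B is a straight ladder. Two 48×33 mm vertical rails, 1455 mm tall, stand 420 mm apart (outside-to-outside) with their front faces coplanar on the −y side. 5 rungs, each 33 mm deep and 31 mm tall, span between the inner faces of the rails, front faces flush with the rails. The lowest rung's underside is at z = 220 mm and rungs are spaced 262 mm apart (underside to underside).

C is the wall frame of a small rectangular building: four walls, each 2860 mm tall and 93 mm thick, enclosing a footprint 3460 mm (x) by 2770 mm (y) outside-to-outside, with no floor or roof. The front and back walls (the −y and +y sides) span the full width; the two side walls fit between them.

The ladder is on top of the table. The house frame is on the floor beside the table on its −y side.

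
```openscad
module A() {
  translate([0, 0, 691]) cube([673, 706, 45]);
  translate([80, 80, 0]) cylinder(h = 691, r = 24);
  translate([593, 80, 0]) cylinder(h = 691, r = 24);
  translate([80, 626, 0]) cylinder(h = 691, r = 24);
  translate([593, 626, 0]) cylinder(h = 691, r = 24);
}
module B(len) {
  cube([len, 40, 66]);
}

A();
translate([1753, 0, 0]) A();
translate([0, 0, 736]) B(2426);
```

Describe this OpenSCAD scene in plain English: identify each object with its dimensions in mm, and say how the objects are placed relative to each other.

A is a table: top 673 mm (x) × 706 mm (y), 45 mm thick, upper face at z = 736 mm, on four round legs of 48 mm diameter, each leg's bounding box inset 56 mm from the nearest pair of top edges, running from z = 0 to the bottom of the top.

B is a rectangular beam 2426 mm long (x), 40 mm deep (y), 66 mm thick (z).

The beam spans the tops of two tables placed 1080 mm apart, resting at z = 736 mm.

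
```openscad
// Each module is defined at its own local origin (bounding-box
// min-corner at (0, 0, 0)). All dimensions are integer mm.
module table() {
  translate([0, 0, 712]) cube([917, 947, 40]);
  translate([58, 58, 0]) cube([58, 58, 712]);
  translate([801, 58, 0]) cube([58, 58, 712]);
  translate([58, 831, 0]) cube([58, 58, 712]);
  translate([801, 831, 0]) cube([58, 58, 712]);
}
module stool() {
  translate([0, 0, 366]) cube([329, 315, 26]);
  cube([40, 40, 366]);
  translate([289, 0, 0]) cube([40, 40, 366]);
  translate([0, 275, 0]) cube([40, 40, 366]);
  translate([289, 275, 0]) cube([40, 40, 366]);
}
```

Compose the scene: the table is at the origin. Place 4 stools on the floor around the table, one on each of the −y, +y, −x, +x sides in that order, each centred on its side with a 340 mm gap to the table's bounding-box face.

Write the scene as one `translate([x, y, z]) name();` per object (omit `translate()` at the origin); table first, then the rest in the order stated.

table();
translate([294, -655, 0]) stool();
translate([294, 1287, 0]) stool();
translate([-669, 316, 0]) stool();
translate([1257, 316, 0]) stool();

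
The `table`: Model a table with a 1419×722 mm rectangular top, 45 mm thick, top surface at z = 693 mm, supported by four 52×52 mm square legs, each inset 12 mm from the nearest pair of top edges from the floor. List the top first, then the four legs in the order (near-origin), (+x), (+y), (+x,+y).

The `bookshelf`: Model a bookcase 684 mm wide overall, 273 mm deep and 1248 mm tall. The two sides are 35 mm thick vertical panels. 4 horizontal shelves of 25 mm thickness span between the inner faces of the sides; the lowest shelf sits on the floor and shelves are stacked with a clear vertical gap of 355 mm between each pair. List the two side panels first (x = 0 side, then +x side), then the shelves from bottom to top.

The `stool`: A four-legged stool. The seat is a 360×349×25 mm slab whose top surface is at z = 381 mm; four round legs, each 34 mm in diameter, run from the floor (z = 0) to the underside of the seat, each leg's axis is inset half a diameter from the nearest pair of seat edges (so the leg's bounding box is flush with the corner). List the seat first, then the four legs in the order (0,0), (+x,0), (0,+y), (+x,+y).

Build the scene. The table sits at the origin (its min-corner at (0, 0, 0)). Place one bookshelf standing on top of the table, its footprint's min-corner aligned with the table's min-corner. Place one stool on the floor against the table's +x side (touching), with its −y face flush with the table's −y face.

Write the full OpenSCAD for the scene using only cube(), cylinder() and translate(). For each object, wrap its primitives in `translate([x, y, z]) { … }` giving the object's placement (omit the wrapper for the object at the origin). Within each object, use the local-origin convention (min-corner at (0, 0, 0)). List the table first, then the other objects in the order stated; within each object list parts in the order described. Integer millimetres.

translate([0, 0, 648]) cube([1419, 722, 45]);
translate([12, 12, 0]) cube([52, 52, 648]);
translate([1355, 12, 0]) cube([52, 52, 648]);
translate([12, 658, 0]) cube([52, 52, 648]);
translate([1355, 658, 0]) cube([52, 52, 648]);
translate([0, 0, 693]) {
  cube([35, 273, 1248]);
  translate([649, 0, 0]) cube([35, 273, 1248]);
  translate([35, 0, 0]) cube([614, 273, 25]);
  translate([35, 0, 380]) cube([614, 273, 25]);
  translate([35, 0, 760]) cube([614, 273, 25]);
  translate([35, 0, 1140]) cube([614, 273, 25]);
}
translate([1419, 0, 0]) {
  translate([0, 0, 356]) cube([360, 349, 25]);
  translate([17, 17, 0]) cylinder(h = 356, r = 17);
  translate([343, 17, 0]) cylinder(h = 356, r = 17);
  translate([17, 332, 0]) cylinder(h = 356, r = 17);
  translate([343, 332, 0]) cylinder(h = 356, r = 17);
}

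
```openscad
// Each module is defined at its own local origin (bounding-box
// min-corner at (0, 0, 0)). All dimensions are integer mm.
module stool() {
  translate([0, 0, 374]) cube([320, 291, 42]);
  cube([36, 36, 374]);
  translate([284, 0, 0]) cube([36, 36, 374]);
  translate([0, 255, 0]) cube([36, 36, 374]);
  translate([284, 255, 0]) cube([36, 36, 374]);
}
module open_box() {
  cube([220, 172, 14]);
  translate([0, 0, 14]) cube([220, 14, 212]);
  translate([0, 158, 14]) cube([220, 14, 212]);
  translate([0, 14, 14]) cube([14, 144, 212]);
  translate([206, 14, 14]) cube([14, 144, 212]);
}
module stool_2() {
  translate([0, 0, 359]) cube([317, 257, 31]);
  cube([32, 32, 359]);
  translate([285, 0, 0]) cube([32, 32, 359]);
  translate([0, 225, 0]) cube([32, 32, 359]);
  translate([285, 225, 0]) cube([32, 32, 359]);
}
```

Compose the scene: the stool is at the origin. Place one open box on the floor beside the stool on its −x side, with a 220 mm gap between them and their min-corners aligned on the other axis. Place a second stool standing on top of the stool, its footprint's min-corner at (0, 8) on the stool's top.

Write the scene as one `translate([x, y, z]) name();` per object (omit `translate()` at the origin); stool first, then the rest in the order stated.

stool();
translate([-440, 0, 0]) open_box();
translate([0, 8, 416]) stool_2();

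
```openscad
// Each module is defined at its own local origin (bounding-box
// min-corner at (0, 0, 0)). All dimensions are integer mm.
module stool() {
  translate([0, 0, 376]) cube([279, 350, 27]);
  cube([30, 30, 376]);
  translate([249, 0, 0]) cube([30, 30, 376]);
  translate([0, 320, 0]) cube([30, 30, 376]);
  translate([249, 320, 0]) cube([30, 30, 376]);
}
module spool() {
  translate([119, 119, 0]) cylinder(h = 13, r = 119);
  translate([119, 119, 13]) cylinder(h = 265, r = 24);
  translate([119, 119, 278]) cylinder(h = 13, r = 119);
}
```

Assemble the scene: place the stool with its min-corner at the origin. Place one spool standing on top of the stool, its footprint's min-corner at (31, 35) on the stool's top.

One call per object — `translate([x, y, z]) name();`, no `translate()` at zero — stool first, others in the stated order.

stool();
translate([31, 35, 403]) spool();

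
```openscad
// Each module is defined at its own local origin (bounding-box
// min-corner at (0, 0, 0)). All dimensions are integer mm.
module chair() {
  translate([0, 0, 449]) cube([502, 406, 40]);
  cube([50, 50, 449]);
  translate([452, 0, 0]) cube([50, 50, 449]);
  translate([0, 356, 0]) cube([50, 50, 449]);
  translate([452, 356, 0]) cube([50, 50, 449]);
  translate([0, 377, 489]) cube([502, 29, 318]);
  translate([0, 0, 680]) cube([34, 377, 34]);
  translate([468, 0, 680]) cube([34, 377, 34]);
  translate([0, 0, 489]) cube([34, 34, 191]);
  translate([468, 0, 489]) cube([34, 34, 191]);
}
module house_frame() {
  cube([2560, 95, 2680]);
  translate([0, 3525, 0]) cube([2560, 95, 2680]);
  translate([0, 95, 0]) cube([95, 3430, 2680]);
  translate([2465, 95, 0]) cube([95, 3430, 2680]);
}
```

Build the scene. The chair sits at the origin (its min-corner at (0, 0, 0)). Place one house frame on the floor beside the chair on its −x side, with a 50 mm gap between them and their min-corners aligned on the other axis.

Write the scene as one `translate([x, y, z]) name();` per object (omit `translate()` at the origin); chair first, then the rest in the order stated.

chair();
translate([-2610, 0, 0]) house_frame();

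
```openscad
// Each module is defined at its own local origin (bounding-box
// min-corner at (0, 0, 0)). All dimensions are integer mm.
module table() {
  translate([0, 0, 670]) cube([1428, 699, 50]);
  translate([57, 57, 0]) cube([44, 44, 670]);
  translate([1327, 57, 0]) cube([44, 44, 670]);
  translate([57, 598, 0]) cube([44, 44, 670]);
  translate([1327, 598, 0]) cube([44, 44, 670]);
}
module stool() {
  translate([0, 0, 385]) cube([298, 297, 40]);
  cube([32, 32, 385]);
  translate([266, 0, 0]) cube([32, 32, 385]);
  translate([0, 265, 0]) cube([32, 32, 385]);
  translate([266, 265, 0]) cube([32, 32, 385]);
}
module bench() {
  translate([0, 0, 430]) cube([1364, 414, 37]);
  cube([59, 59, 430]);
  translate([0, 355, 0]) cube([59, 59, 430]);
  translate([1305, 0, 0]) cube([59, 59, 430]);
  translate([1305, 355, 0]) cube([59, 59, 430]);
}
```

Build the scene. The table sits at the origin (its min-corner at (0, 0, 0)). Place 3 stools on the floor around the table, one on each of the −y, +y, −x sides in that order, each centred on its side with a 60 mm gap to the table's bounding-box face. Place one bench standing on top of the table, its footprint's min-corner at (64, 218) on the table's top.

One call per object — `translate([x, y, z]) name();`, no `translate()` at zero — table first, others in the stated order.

table();
translate([565, -357, 0]) stool();
translate([565, 759, 0]) stool();
translate([-358, 201, 0]) stool();
translate([64, 218, 720]) bench();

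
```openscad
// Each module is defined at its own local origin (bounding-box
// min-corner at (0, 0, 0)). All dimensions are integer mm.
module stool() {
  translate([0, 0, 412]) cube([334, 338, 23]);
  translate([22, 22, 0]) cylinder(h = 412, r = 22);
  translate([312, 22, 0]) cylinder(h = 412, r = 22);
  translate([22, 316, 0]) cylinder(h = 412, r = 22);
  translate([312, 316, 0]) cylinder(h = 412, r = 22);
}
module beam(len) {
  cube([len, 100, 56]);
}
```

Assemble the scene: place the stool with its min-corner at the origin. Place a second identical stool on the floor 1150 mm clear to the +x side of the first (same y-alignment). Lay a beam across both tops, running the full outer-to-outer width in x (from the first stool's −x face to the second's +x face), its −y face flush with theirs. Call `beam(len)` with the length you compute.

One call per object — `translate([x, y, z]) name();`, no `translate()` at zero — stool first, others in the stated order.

stool();
translate([1484, 0, 0]) stool();
translate([0, 0, 435]) beam(1818);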